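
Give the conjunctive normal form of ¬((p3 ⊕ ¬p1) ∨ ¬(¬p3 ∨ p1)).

¬((p3 ⊕ ¬p1) ∨ ¬(¬p3 ∨ p1))
⇔ ¬(((p3 ∨ ¬p1) ∧ ¬(p3 ∧ ¬p1)) ∨ ¬(¬p3 ∨ p1))   (expand ⊕)
⇔ ¬((p3 ∨ ¬p1) ∧ ¬(p3 ∧ ¬p1)) ∧ ¬¬(¬p3 ∨ p1)   (De Morgan)
⇔ (¬(p3 ∨ ¬p1) ∨ ¬¬(p3 ∧ ¬p1)) ∧ ¬¬(¬p3 ∨ p1)   (De Morgan)
⇔ ((¬p3 ∧ ¬¬p1) ∨ ¬¬(p3 ∧ ¬p1)) ∧ ¬¬(¬p3 ∨ p1)   (De Morgan)
⇔ ((¬p3 ∧ p1) ∨ ¬¬(p3 ∧ ¬p1)) ∧ ¬¬(¬p3 ∨ p1)   (double negation)
⇔ ((¬p3 ∧ p1) ∨ (p3 ∧ ¬p1)) ∧ ¬¬(¬p3 ∨ p1)   (double negation)
⇔ ((¬p3 ∧ p1) ∨ (p3 ∧ ¬p1)) ∧ (¬p3 ∨ p1)   (double negation)
⇔ (¬p3 ∨ p3) ∧ (¬p3 ∨ ¬p1) ∧ (p1 ∨ p3) ∧ (p1 ∨ ¬p1) ∧ (¬p3 ∨ p1)   (distribute ∨ over ∧)
⇔ (¬p3 ∨ ¬p1) ∧ (p1 ∨ p3) ∧ (¬p3 ∨ p1)   (simplify)

(¬p3 ∨ ¬p1) ∧ (p1 ∨ p3) ∧ (¬p3 ∨ p1)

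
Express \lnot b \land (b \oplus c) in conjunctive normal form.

\lnot b \land (b \lor c)

\lnot b \land (b \oplus c)
= \lnot b \land (b \lor c) \land \lnot (b \land c)   — expand \oplus
= \lnot b \land (b \lor c) \land (\lnot b \lor \lnot c)   — De Morgan
= \lnot b \land (b \lor c)   — simplify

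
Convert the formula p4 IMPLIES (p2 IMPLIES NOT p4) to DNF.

NOT p4 OR NOT p2

p4 IMPLIES (p2 IMPLIES NOT p4)
= NOT p4 OR (p2 IMPLIES NOT p4)   — eliminate IMPLIES
= NOT p4 OR NOT p2 OR NOT p4   — eliminate IMPLIES
= NOT p4 OR NOT p2   — simplify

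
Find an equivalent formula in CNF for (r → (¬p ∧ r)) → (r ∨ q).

r ∨ q

(r → (¬p ∧ r)) → (r ∨ q)
≡ ¬(r → (¬p ∧ r)) ∨ r ∨ q   — eliminate →
≡ ¬(¬r ∨ (¬p ∧ r)) ∨ r ∨ q   — eliminate →
≡ (¬¬r ∧ ¬(¬p ∧ r)) ∨ r ∨ q   — De Morgan
≡ (r ∧ ¬(¬p ∧ r)) ∨ r ∨ q   — double negation
≡ (r ∧ (¬¬p ∨ ¬r)) ∨ r ∨ q   — De Morgan
≡ (r ∧ (p ∨ ¬r)) ∨ r ∨ q   — double negation
≡ (r ∨ r ∨ q) ∧ (p ∨ ¬r ∨ r ∨ q)   — distribute ∨ over ∧
≡ r ∨ q   — simplify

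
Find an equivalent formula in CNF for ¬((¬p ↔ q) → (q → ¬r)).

¬((¬p ↔ q) → (q → ¬r))
≡ ¬(¬(¬p ↔ q) ∨ (q → ¬r))   — eliminate →
≡ ¬(¬((¬p → q) ∧ (q → ¬p)) ∨ (q → ¬r))   — eliminate ↔
≡ ¬(¬((¬¬p ∨ q) ∧ (q → ¬p)) ∨ (q → ¬r))   — eliminate →
≡ ¬(¬((¬¬p ∨ q) ∧ (¬q ∨ ¬p)) ∨ (q → ¬r))   — eliminate →
≡ ¬(¬((¬¬p ∨ q) ∧ (¬q ∨ ¬p)) ∨ ¬q ∨ ¬r)   — eliminate →
≡ ¬¬((¬¬p ∨ q) ∧ (¬q ∨ ¬p)) ∧ ¬¬q ∧ ¬¬r   — De Morgan
≡ (¬¬p ∨ q) ∧ (¬q ∨ ¬p) ∧ ¬¬q ∧ ¬¬r   — double negation
≡ (p ∨ q) ∧ (¬q ∨ ¬p) ∧ ¬¬q ∧ ¬¬r   — double negation
≡ (p ∨ q) ∧ (¬q ∨ ¬p) ∧ q ∧ ¬¬r   — double negation
≡ (p ∨ q) ∧ (¬q ∨ ¬p) ∧ q ∧ r   — double negation
≡ (¬q ∨ ¬p) ∧ q ∧ r   — simplify

(¬q ∨ ¬p) ∧ q ∧ r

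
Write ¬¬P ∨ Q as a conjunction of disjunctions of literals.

P ∨ Q

¬¬P ∨ Q
⇔ P ∨ Q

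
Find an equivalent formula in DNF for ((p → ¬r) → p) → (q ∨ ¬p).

((p → ¬r) → p) → (q ∨ ¬p)
= ¬((p → ¬r) → p) ∨ q ∨ ¬p   [eliminate →]
= ¬(¬(p → ¬r) ∨ p) ∨ q ∨ ¬p   [eliminate →]
= ¬(¬(¬p ∨ ¬r) ∨ p) ∨ q ∨ ¬p   [eliminate →]
= (¬¬(¬p ∨ ¬r) ∧ ¬p) ∨ q ∨ ¬p   [De Morgan]
= ((¬p ∨ ¬r) ∧ ¬p) ∨ q ∨ ¬p   [double negation]
= (¬p ∧ ¬p) ∨ (¬r ∧ ¬p) ∨ q ∨ ¬p   [distribute ∧ over ∨]
= ¬p ∨ q   [simplify]

¬p ∨ q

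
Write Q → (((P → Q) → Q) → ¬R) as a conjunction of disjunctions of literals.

Q → (((P → Q) → Q) → ¬R)
⇔ ¬Q ∨ (((P → Q) → Q) → ¬R)
⇔ ¬Q ∨ ¬((P → Q) → Q) ∨ ¬R
⇔ ¬Q ∨ ¬(¬(P → Q) ∨ Q) ∨ ¬R
⇔ ¬Q ∨ ¬(¬(¬P ∨ Q) ∨ Q) ∨ ¬R
⇔ ¬Q ∨ (¬¬(¬P ∨ Q) ∧ ¬Q) ∨ ¬R
⇔ ¬Q ∨ ((¬P ∨ Q) ∧ ¬Q) ∨ ¬R
⇔ (¬Q ∨ ¬P ∨ Q ∨ ¬R) ∧ (¬Q ∨ ¬Q ∨ ¬R)
⇔ ¬Q ∨ ¬R

¬Q ∨ ¬R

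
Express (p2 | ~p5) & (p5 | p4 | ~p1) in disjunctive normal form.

(p2 & p5) | (p2 & p4) | (p2 & ~p1) | (~p5 & p4) | (~p5 & ~p1)

(p2 | ~p5) & (p5 | p4 | ~p1)
≡ (p2 & p5) | (p2 & p4) | (p2 & ~p1) | (~p5 & p5) | (~p5 & p4) | (~p5 & ~p1)   [distribute & over |]
≡ (p2 & p5) | (p2 & p4) | (p2 & ~p1) | (~p5 & p4) | (~p5 & ~p1)   [simplify]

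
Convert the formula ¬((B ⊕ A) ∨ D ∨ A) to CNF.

(¬B ∨ A) ∧ ¬D ∧ ¬A

¬((B ⊕ A) ∨ D ∨ A)
⇔ ¬(((B ∨ A) ∧ ¬(B ∧ A)) ∨ D ∨ A)
⇔ ¬((B ∨ A) ∧ ¬(B ∧ A)) ∧ ¬D ∧ ¬A
⇔ (¬(B ∨ A) ∨ ¬¬(B ∧ A)) ∧ ¬D ∧ ¬A
⇔ ((¬B ∧ ¬A) ∨ ¬¬(B ∧ A)) ∧ ¬D ∧ ¬A
⇔ ((¬B ∧ ¬A) ∨ (B ∧ A)) ∧ ¬D ∧ ¬A
⇔ (¬B ∨ B) ∧ (¬B ∨ A) ∧ (¬A ∨ B) ∧ (¬A ∨ A) ∧ ¬D ∧ ¬A
⇔ (¬B ∨ A) ∧ ¬D ∧ ¬A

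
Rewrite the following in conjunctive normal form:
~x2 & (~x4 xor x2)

~x2 & (~x4 xor x2)
= ~x2 & (~x4 | x2) & ~(~x4 & x2)   (expand xor)
= ~x2 & (~x4 | x2) & (~~x4 | ~x2)   (De Morgan)
= ~x2 & (~x4 | x2) & (x4 | ~x2)   (double negation)
= ~x2 & (~x4 | x2)   (simplify)

~x2 & (~x4 | x2)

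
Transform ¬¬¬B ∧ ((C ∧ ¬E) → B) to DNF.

¬¬¬B ∧ ((C ∧ ¬E) → B)
⇔ ¬¬¬B ∧ (¬(C ∧ ¬E) ∨ B)
⇔ ¬B ∧ (¬(C ∧ ¬E) ∨ B)
⇔ ¬B ∧ (¬C ∨ ¬¬E ∨ B)
⇔ ¬B ∧ (¬C ∨ E ∨ B)
⇔ (¬B ∧ ¬C) ∨ (¬B ∧ E) ∨ (¬B ∧ B)
⇔ (¬B ∧ ¬C) ∨ (¬B ∧ E)

(¬B ∧ ¬C) ∨ (¬B ∧ E)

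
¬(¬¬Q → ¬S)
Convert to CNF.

Q ∧ S

¬(¬¬Q → ¬S)
= ¬(¬¬¬Q ∨ ¬S)   [eliminate →]
= ¬¬¬¬Q ∧ ¬¬S   [De Morgan]
= ¬¬Q ∧ ¬¬S   [double negation]
= Q ∧ ¬¬S   [double negation]
= Q ∧ S   [double negation]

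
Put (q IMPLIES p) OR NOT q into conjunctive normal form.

NOT q OR p

(q IMPLIES p) OR NOT q
≡ NOT q OR p OR NOT q   — eliminate IMPLIES
≡ NOT q OR p   — simplify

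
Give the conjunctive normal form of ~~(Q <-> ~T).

~~(Q <-> ~T)
= ~~((Q -> ~T) & (~T -> Q))   (eliminate <->)
= ~~((~Q | ~T) & (~T -> Q))   (eliminate ->)
= ~~((~Q | ~T) & (~~T | Q))   (eliminate ->)
= (~Q | ~T) & (~~T | Q)   (double negation)
= (~Q | ~T) & (T | Q)   (double negation)

(~Q | ~T) & (T | Q)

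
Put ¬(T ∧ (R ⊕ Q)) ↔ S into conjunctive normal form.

¬(T ∧ (R ⊕ Q)) ↔ S
⇔ (¬(T ∧ (R ⊕ Q)) → S) ∧ (S → ¬(T ∧ (R ⊕ Q)))   (eliminate ↔)
⇔ (¬¬(T ∧ (R ⊕ Q)) ∨ S) ∧ (S → ¬(T ∧ (R ⊕ Q)))   (eliminate →)
⇔ (¬¬(T ∧ (R ∨ Q) ∧ ¬(R ∧ Q)) ∨ S) ∧ (S → ¬(T ∧ (R ⊕ Q)))   (expand ⊕)
⇔ (¬¬(T ∧ (R ∨ Q) ∧ ¬(R ∧ Q)) ∨ S) ∧ (¬S ∨ ¬(T ∧ (R ⊕ Q)))   (eliminate →)
⇔ (¬¬(T ∧ (R ∨ Q) ∧ ¬(R ∧ Q)) ∨ S) ∧ (¬S ∨ ¬(T ∧ (R ∨ Q) ∧ ¬(R ∧ Q)))   (expand ⊕)
⇔ ((T ∧ (R ∨ Q) ∧ ¬(R ∧ Q)) ∨ S) ∧ (¬S ∨ ¬(T ∧ (R ∨ Q) ∧ ¬(R ∧ Q)))   (double negation)
⇔ ((T ∧ (R ∨ Q) ∧ (¬R ∨ ¬Q)) ∨ S) ∧ (¬S ∨ ¬(T ∧ (R ∨ Q) ∧ ¬(R ∧ Q)))   (De Morgan)
⇔ ((T ∧ (R ∨ Q) ∧ (¬R ∨ ¬Q)) ∨ S) ∧ (¬S ∨ ¬T ∨ ¬(R ∨ Q) ∨ ¬¬(R ∧ Q))   (De Morgan)
⇔ ((T ∧ (R ∨ Q) ∧ (¬R ∨ ¬Q)) ∨ S) ∧ (¬S ∨ ¬T ∨ (¬R ∧ ¬Q) ∨ ¬¬(R ∧ Q))   (De Morgan)
⇔ ((T ∧ (R ∨ Q) ∧ (¬R ∨ ¬Q)) ∨ S) ∧ (¬S ∨ ¬T ∨ (¬R ∧ ¬Q) ∨ (R ∧ Q))   (double negation)
⇔ (T ∨ S) ∧ (R ∨ Q ∨ S) ∧ (¬R ∨ ¬Q ∨ S) ∧ (¬S ∨ ¬T ∨ ¬R ∨ R) ∧ (¬S ∨ ¬T ∨ ¬R ∨ Q) ∧ (¬S ∨ ¬T ∨ ¬Q ∨ R) ∧ (¬S ∨ ¬T ∨ ¬Q ∨ Q)   (distribute ∨ over ∧)
⇔ (T ∨ S) ∧ (R ∨ Q ∨ S) ∧ (¬R ∨ ¬Q ∨ S) ∧ (¬S ∨ ¬T ∨ ¬R ∨ Q) ∧ (¬S ∨ ¬T ∨ ¬Q ∨ R)   (simplify)

(T ∨ S) ∧ (R ∨ Q ∨ S) ∧ (¬R ∨ ¬Q ∨ S) ∧ (¬S ∨ ¬T ∨ ¬R ∨ Q) ∧ (¬S ∨ ¬T ∨ ¬Q ∨ R)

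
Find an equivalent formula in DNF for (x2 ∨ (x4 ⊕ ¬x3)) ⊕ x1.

(x2 ∨ (x4 ⊕ ¬x3)) ⊕ x1
≡ ((x2 ∨ (x4 ⊕ ¬x3)) ∧ ¬x1) ∨ (¬(x2 ∨ (x4 ⊕ ¬x3)) ∧ x1)   [expand ⊕]
≡ ((x2 ∨ (x4 ∧ ¬¬x3) ∨ (¬x4 ∧ ¬x3)) ∧ ¬x1) ∨ (¬(x2 ∨ (x4 ⊕ ¬x3)) ∧ x1)   [expand ⊕]
≡ ((x2 ∨ (x4 ∧ ¬¬x3) ∨ (¬x4 ∧ ¬x3)) ∧ ¬x1) ∨ (¬(x2 ∨ (x4 ∧ ¬¬x3) ∨ (¬x4 ∧ ¬x3)) ∧ x1)   [expand ⊕]
≡ ((x2 ∨ (x4 ∧ x3) ∨ (¬x4 ∧ ¬x3)) ∧ ¬x1) ∨ (¬(x2 ∨ (x4 ∧ ¬¬x3) ∨ (¬x4 ∧ ¬x3)) ∧ x1)   [double negation]
≡ ((x2 ∨ (x4 ∧ x3) ∨ (¬x4 ∧ ¬x3)) ∧ ¬x1) ∨ (¬x2 ∧ ¬(x4 ∧ ¬¬x3) ∧ ¬(¬x4 ∧ ¬x3) ∧ x1)   [De Morgan]
≡ ((x2 ∨ (x4 ∧ x3) ∨ (¬x4 ∧ ¬x3)) ∧ ¬x1) ∨ (¬x2 ∧ (¬x4 ∨ ¬¬¬x3) ∧ ¬(¬x4 ∧ ¬x3) ∧ x1)   [De Morgan]
≡ ((x2 ∨ (x4 ∧ x3) ∨ (¬x4 ∧ ¬x3)) ∧ ¬x1) ∨ (¬x2 ∧ (¬x4 ∨ ¬x3) ∧ ¬(¬x4 ∧ ¬x3) ∧ x1)   [double negation]
≡ ((x2 ∨ (x4 ∧ x3) ∨ (¬x4 ∧ ¬x3)) ∧ ¬x1) ∨ (¬x2 ∧ (¬x4 ∨ ¬x3) ∧ (¬¬x4 ∨ ¬¬x3) ∧ x1)   [De Morgan]
≡ ((x2 ∨ (x4 ∧ x3) ∨ (¬x4 ∧ ¬x3)) ∧ ¬x1) ∨ (¬x2 ∧ (¬x4 ∨ ¬x3) ∧ (x4 ∨ ¬¬x3) ∧ x1)   [double negation]
≡ ((x2 ∨ (x4 ∧ x3) ∨ (¬x4 ∧ ¬x3)) ∧ ¬x1) ∨ (¬x2 ∧ (¬x4 ∨ ¬x3) ∧ (x4 ∨ x3) ∧ x1)   [double negation]
≡ (x2 ∧ ¬x1) ∨ (x4 ∧ x3 ∧ ¬x1) ∨ (¬x4 ∧ ¬x3 ∧ ¬x1) ∨ (¬x2 ∧ ¬x4 ∧ x4 ∧ x1) ∨ (¬x2 ∧ ¬x4 ∧ x3 ∧ x1) ∨ (¬x2 ∧ ¬x3 ∧ x4 ∧ x1) ∨ (¬x2 ∧ ¬x3 ∧ x3 ∧ x1)   [distribute ∧ over ∨]
≡ (x2 ∧ ¬x1) ∨ (x4 ∧ x3 ∧ ¬x1) ∨ (¬x4 ∧ ¬x3 ∧ ¬x1) ∨ (¬x2 ∧ ¬x4 ∧ x3 ∧ x1) ∨ (¬x2 ∧ ¬x3 ∧ x4 ∧ x1)   [simplify]

(x2 ∧ ¬x1) ∨ (x4 ∧ x3 ∧ ¬x1) ∨ (¬x4 ∧ ¬x3 ∧ ¬x1) ∨ (¬x2 ∧ ¬x4 ∧ x3 ∧ x1) ∨ (¬x2 ∧ ¬x3 ∧ x4 ∧ x1)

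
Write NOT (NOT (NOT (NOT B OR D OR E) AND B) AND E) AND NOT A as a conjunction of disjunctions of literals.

NOT E AND NOT A

NOT (NOT (NOT (NOT B OR D OR E) AND B) AND E) AND NOT A
= (NOT NOT (NOT (NOT B OR D OR E) AND B) OR NOT E) AND NOT A
= ((NOT (NOT B OR D OR E) AND B) OR NOT E) AND NOT A
= ((NOT NOT B AND NOT D AND NOT E AND B) OR NOT E) AND NOT A
= ((B AND NOT D AND NOT E AND B) OR NOT E) AND NOT A
= (B OR NOT E) AND (NOT D OR NOT E) AND (NOT E OR NOT E) AND (B OR NOT E) AND NOT A
= NOT E AND NOT A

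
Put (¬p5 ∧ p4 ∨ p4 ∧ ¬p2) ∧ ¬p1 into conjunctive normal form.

(¬p5 ∨ ¬p2) ∧ p4 ∧ ¬p1

(¬p5 ∧ p4 ∨ p4 ∧ ¬p2) ∧ ¬p1
⇔ (¬p5 ∨ p4) ∧ (¬p5 ∨ ¬p2) ∧ (p4 ∨ p4) ∧ (p4 ∨ ¬p2) ∧ ¬p1   (distribute ∨ over ∧)
⇔ (¬p5 ∨ ¬p2) ∧ p4 ∧ ¬p1   (simplify)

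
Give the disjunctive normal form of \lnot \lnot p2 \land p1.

\lnot \lnot p2 \land p1
⇔ p2 \land p1

p2 \land p1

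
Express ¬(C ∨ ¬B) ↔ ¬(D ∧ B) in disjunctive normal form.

¬(C ∨ ¬B) ↔ ¬(D ∧ B)
≡ (¬(C ∨ ¬B) → ¬(D ∧ B)) ∧ (¬(D ∧ B) → ¬(C ∨ ¬B))
≡ (¬¬(C ∨ ¬B) ∨ ¬(D ∧ B)) ∧ (¬(D ∧ B) → ¬(C ∨ ¬B))
≡ (¬¬(C ∨ ¬B) ∨ ¬(D ∧ B)) ∧ (¬¬(D ∧ B) ∨ ¬(C ∨ ¬B))
≡ (C ∨ ¬B ∨ ¬(D ∧ B)) ∧ (¬¬(D ∧ B) ∨ ¬(C ∨ ¬B))
≡ (C ∨ ¬B ∨ ¬D ∨ ¬B) ∧ (¬¬(D ∧ B) ∨ ¬(C ∨ ¬B))
≡ (C ∨ ¬B ∨ ¬D ∨ ¬B) ∧ ((D ∧ B) ∨ ¬(C ∨ ¬B))
≡ (C ∨ ¬B ∨ ¬D ∨ ¬B) ∧ ((D ∧ B) ∨ (¬C ∧ ¬¬B))
≡ (C ∨ ¬B ∨ ¬D ∨ ¬B) ∧ ((D ∧ B) ∨ (¬C ∧ B))
≡ (C ∧ D ∧ B) ∨ (C ∧ ¬C ∧ B) ∨ (¬B ∧ D ∧ B) ∨ (¬B ∧ ¬C ∧ B) ∨ (¬D ∧ D ∧ B) ∨ (¬D ∧ ¬C ∧ B) ∨ (¬B ∧ D ∧ B) ∨ (¬B ∧ ¬C ∧ B)
≡ (C ∧ D ∧ B) ∨ (¬D ∧ ¬C ∧ B)

(C ∧ D ∧ B) ∨ (¬D ∧ ¬C ∧ B)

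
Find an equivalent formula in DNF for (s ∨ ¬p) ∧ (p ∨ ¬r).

(s ∧ p) ∨ (s ∧ ¬r) ∨ (¬p ∧ ¬r)

(s ∨ ¬p) ∧ (p ∨ ¬r)
≡ (s ∧ p) ∨ (s ∧ ¬r) ∨ (¬p ∧ p) ∨ (¬p ∧ ¬r)   (distribute ∧ over ∨)
≡ (s ∧ p) ∨ (s ∧ ¬r) ∨ (¬p ∧ ¬r)   (simplify)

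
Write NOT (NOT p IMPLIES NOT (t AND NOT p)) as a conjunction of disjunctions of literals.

NOT p AND t

NOT (NOT p IMPLIES NOT (t AND NOT p))
≡ NOT (NOT NOT p OR NOT (t AND NOT p))   (eliminate IMPLIES)
≡ NOT NOT NOT p AND NOT NOT (t AND NOT p)   (De Morgan)
≡ NOT p AND NOT NOT (t AND NOT p)   (double negation)
≡ NOT p AND t AND NOT p   (double negation)
≡ NOT p AND t   (simplify)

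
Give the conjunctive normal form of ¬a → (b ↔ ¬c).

(a ∨ ¬b ∨ ¬c) ∧ (a ∨ c ∨ b)

¬a → (b ↔ ¬c)
≡ ¬¬a ∨ (b ↔ ¬c)   [eliminate →]
≡ ¬¬a ∨ ((b → ¬c) ∧ (¬c → b))   [eliminate ↔]
≡ ¬¬a ∨ ((¬b ∨ ¬c) ∧ (¬c → b))   [eliminate →]
≡ ¬¬a ∨ ((¬b ∨ ¬c) ∧ (¬¬c ∨ b))   [eliminate →]
≡ a ∨ ((¬b ∨ ¬c) ∧ (¬¬c ∨ b))   [double negation]
≡ a ∨ ((¬b ∨ ¬c) ∧ (c ∨ b))   [double negation]
≡ (a ∨ ¬b ∨ ¬c) ∧ (a ∨ c ∨ b)   [distribute ∨ over ∧]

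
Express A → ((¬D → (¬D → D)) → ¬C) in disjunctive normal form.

¬A ∨ ¬D ∨ ¬C

A → ((¬D → (¬D → D)) → ¬C)
= ¬A ∨ ((¬D → (¬D → D)) → ¬C)   [eliminate →]
= ¬A ∨ ¬(¬D → (¬D → D)) ∨ ¬C   [eliminate →]
= ¬A ∨ ¬(¬¬D ∨ (¬D → D)) ∨ ¬C   [eliminate →]
= ¬A ∨ ¬(¬¬D ∨ ¬¬D ∨ D) ∨ ¬C   [eliminate →]
= ¬A ∨ (¬¬¬D ∧ ¬¬¬D ∧ ¬D) ∨ ¬C   [De Morgan]
= ¬A ∨ (¬D ∧ ¬¬¬D ∧ ¬D) ∨ ¬C   [double negation]
= ¬A ∨ (¬D ∧ ¬D ∧ ¬D) ∨ ¬C   [double negation]
= ¬A ∨ ¬D ∨ ¬C   [simplify]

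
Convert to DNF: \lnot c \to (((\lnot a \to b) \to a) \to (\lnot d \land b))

\lnot c \to (((\lnot a \to b) \to a) \to (\lnot d \land b))
= \lnot \lnot c \lor (((\lnot a \to b) \to a) \to (\lnot d \land b))
= \lnot \lnot c \lor \lnot ((\lnot a \to b) \to a) \lor (\lnot d \land b)
= \lnot \lnot c \lor \lnot (\lnot (\lnot a \to b) \lor a) \lor (\lnot d \land b)
= \lnot \lnot c \lor \lnot (\lnot (\lnot \lnot a \lor b) \lor a) \lor (\lnot d \land b)
= c \lor \lnot (\lnot (\lnot \lnot a \lor b) \lor a) \lor (\lnot d \land b)
= c \lor (\lnot \lnot (\lnot \lnot a \lor b) \land \lnot a) \lor (\lnot d \land b)
= c \lor ((\lnot \lnot a \lor b) \land \lnot a) \lor (\lnot d \land b)
= c \lor ((a \lor b) \land \lnot a) \lor (\lnot d \land b)
= c \lor (a \land \lnot a) \lor (b \land \lnot a) \lor (\lnot d \land b)
= c \lor (b \land \lnot a) \lor (\lnot d \land b)

c \lor (b \land \lnot a) \lor (\lnot d \land b)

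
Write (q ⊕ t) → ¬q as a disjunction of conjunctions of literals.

(q ⊕ t) → ¬q
= ¬(q ⊕ t) ∨ ¬q   [eliminate →]
= ¬((q ∧ ¬t) ∨ (¬q ∧ t)) ∨ ¬q   [expand ⊕]
= (¬(q ∧ ¬t) ∧ ¬(¬q ∧ t)) ∨ ¬q   [De Morgan]
= ((¬q ∨ ¬¬t) ∧ ¬(¬q ∧ t)) ∨ ¬q   [De Morgan]
= ((¬q ∨ t) ∧ ¬(¬q ∧ t)) ∨ ¬q   [double negation]
= ((¬q ∨ t) ∧ (¬¬q ∨ ¬t)) ∨ ¬q   [De Morgan]
= ((¬q ∨ t) ∧ (q ∨ ¬t)) ∨ ¬q   [double negation]
= (¬q ∧ q) ∨ (¬q ∧ ¬t) ∨ (t ∧ q) ∨ (t ∧ ¬t) ∨ ¬q   [distribute ∧ over ∨]
= (t ∧ q) ∨ ¬q   [simplify]

(t ∧ q) ∨ ¬q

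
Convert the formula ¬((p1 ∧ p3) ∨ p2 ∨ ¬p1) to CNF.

(¬p1 ∨ ¬p3) ∧ ¬p2 ∧ p1

¬((p1 ∧ p3) ∨ p2 ∨ ¬p1)
≡ ¬(p1 ∧ p3) ∧ ¬p2 ∧ ¬¬p1   (De Morgan)
≡ (¬p1 ∨ ¬p3) ∧ ¬p2 ∧ ¬¬p1   (De Morgan)
≡ (¬p1 ∨ ¬p3) ∧ ¬p2 ∧ p1   (double negation)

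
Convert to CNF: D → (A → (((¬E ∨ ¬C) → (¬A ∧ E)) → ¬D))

D → (A → (((¬E ∨ ¬C) → (¬A ∧ E)) → ¬D))
≡ ¬D ∨ (A → (((¬E ∨ ¬C) → (¬A ∧ E)) → ¬D))   [eliminate →]
≡ ¬D ∨ ¬A ∨ (((¬E ∨ ¬C) → (¬A ∧ E)) → ¬D)   [eliminate →]
≡ ¬D ∨ ¬A ∨ ¬((¬E ∨ ¬C) → (¬A ∧ E)) ∨ ¬D   [eliminate →]
≡ ¬D ∨ ¬A ∨ ¬(¬(¬E ∨ ¬C) ∨ (¬A ∧ E)) ∨ ¬D   [eliminate →]
≡ ¬D ∨ ¬A ∨ (¬¬(¬E ∨ ¬C) ∧ ¬(¬A ∧ E)) ∨ ¬D   [De Morgan]
≡ ¬D ∨ ¬A ∨ ((¬E ∨ ¬C) ∧ ¬(¬A ∧ E)) ∨ ¬D   [double negation]
≡ ¬D ∨ ¬A ∨ ((¬E ∨ ¬C) ∧ (¬¬A ∨ ¬E)) ∨ ¬D   [De Morgan]
≡ ¬D ∨ ¬A ∨ ((¬E ∨ ¬C) ∧ (A ∨ ¬E)) ∨ ¬D   [double negation]
≡ (¬D ∨ ¬A ∨ ¬E ∨ ¬C ∨ ¬D) ∧ (¬D ∨ ¬A ∨ A ∨ ¬E ∨ ¬D)   [distribute ∨ over ∧]
≡ ¬D ∨ ¬A ∨ ¬E ∨ ¬C   [simplify]

¬D ∨ ¬A ∨ ¬E ∨ ¬C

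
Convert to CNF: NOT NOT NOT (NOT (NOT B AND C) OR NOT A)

NOT B AND C AND A

NOT NOT NOT (NOT (NOT B AND C) OR NOT A)
≡ NOT (NOT (NOT B AND C) OR NOT A)   (double negation)
≡ NOT NOT (NOT B AND C) AND NOT NOT A   (De Morgan)
≡ NOT B AND C AND NOT NOT A   (double negation)
≡ NOT B AND C AND A   (double negation)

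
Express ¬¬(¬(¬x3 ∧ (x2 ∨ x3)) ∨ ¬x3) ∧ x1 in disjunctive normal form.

¬¬(¬(¬x3 ∧ (x2 ∨ x3)) ∨ ¬x3) ∧ x1
= (¬(¬x3 ∧ (x2 ∨ x3)) ∨ ¬x3) ∧ x1   (double negation)
= (¬¬x3 ∨ ¬(x2 ∨ x3) ∨ ¬x3) ∧ x1   (De Morgan)
= (x3 ∨ ¬(x2 ∨ x3) ∨ ¬x3) ∧ x1   (double negation)
= (x3 ∨ (¬x2 ∧ ¬x3) ∨ ¬x3) ∧ x1   (De Morgan)
= (x3 ∧ x1) ∨ (¬x2 ∧ ¬x3 ∧ x1) ∨ (¬x3 ∧ x1)   (distribute ∧ over ∨)
= (x3 ∧ x1) ∨ (¬x3 ∧ x1)   (simplify)

(x3 ∧ x1) ∨ (¬x3 ∧ x1)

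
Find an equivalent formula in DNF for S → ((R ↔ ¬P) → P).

S → ((R ↔ ¬P) → P)
= ¬S ∨ ((R ↔ ¬P) → P)   [eliminate →]
= ¬S ∨ ¬(R ↔ ¬P) ∨ P   [eliminate →]
= ¬S ∨ ¬((R → ¬P) ∧ (¬P → R)) ∨ P   [eliminate ↔]
= ¬S ∨ ¬((¬R ∨ ¬P) ∧ (¬P → R)) ∨ P   [eliminate →]
= ¬S ∨ ¬((¬R ∨ ¬P) ∧ (¬¬P ∨ R)) ∨ P   [eliminate →]
= ¬S ∨ ¬(¬R ∨ ¬P) ∨ ¬(¬¬P ∨ R) ∨ P   [De Morgan]
= ¬S ∨ (¬¬R ∧ ¬¬P) ∨ ¬(¬¬P ∨ R) ∨ P   [De Morgan]
= ¬S ∨ (R ∧ ¬¬P) ∨ ¬(¬¬P ∨ R) ∨ P   [double negation]
= ¬S ∨ (R ∧ P) ∨ ¬(¬¬P ∨ R) ∨ P   [double negation]
= ¬S ∨ (R ∧ P) ∨ (¬¬¬P ∧ ¬R) ∨ P   [De Morgan]
= ¬S ∨ (R ∧ P) ∨ (¬P ∧ ¬R) ∨ P   [double negation]
= ¬S ∨ (¬P ∧ ¬R) ∨ P   [simplify]

¬S ∨ (¬P ∧ ¬R) ∨ P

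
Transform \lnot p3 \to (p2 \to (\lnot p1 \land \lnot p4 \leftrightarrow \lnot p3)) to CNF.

(p3 \lor \lnot p2 \lor \lnot p1) \land (p3 \lor \lnot p2 \lor \lnot p4)

\lnot p3 \to (p2 \to (\lnot p1 \land \lnot p4 \leftrightarrow \lnot p3))
⇔ \lnot \lnot p3 \lor (p2 \to (\lnot p1 \land \lnot p4 \leftrightarrow \lnot p3))   [eliminate \to]
⇔ \lnot \lnot p3 \lor \lnot p2 \lor (\lnot p1 \land \lnot p4 \leftrightarrow \lnot p3)   [eliminate \to]
⇔ \lnot \lnot p3 \lor \lnot p2 \lor (\lnot p1 \land \lnot p4 \to \lnot p3) \land (\lnot p3 \to \lnot p1 \land \lnot p4)   [eliminate \leftrightarrow]
⇔ \lnot \lnot p3 \lor \lnot p2 \lor (\lnot (\lnot p1 \land \lnot p4) \lor \lnot p3) \land (\lnot p3 \to \lnot p1 \land \lnot p4)   [eliminate \to]
⇔ \lnot \lnot p3 \lor \lnot p2 \lor (\lnot (\lnot p1 \land \lnot p4) \lor \lnot p3) \land (\lnot \lnot p3 \lor \lnot p1 \land \lnot p4)   [eliminate \to]
⇔ p3 \lor \lnot p2 \lor (\lnot (\lnot p1 \land \lnot p4) \lor \lnot p3) \land (\lnot \lnot p3 \lor \lnot p1 \land \lnot p4)   [double negation]
⇔ p3 \lor \lnot p2 \lor (\lnot \lnot p1 \lor \lnot \lnot p4 \lor \lnot p3) \land (\lnot \lnot p3 \lor \lnot p1 \land \lnot p4)   [De Morgan]
⇔ p3 \lor \lnot p2 \lor (p1 \lor \lnot \lnot p4 \lor \lnot p3) \land (\lnot \lnot p3 \lor \lnot p1 \land \lnot p4)   [double negation]
⇔ p3 \lor \lnot p2 \lor (p1 \lor p4 \lor \lnot p3) \land (\lnot \lnot p3 \lor \lnot p1 \land \lnot p4)   [double negation]
⇔ p3 \lor \lnot p2 \lor (p1 \lor p4 \lor \lnot p3) \land (p3 \lor \lnot p1 \land \lnot p4)   [double negation]
⇔ (p3 \lor \lnot p2 \lor p1 \lor p4 \lor \lnot p3) \land (p3 \lor \lnot p2 \lor p3 \lor \lnot p1) \land (p3 \lor \lnot p2 \lor p3 \lor \lnot p4)   [distribute \lor over \land]
⇔ (p3 \lor \lnot p2 \lor \lnot p1) \land (p3 \lor \lnot p2 \lor \lnot p4)   [simplify]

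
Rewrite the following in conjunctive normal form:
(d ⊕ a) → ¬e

(¬d ∨ a ∨ ¬e) ∧ (¬a ∨ d ∨ ¬e)

(d ⊕ a) → ¬e
≡ ¬(d ⊕ a) ∨ ¬e   (eliminate →)
≡ ¬((d ∨ a) ∧ ¬(d ∧ a)) ∨ ¬e   (expand ⊕)
≡ ¬(d ∨ a) ∨ ¬¬(d ∧ a) ∨ ¬e   (De Morgan)
≡ (¬d ∧ ¬a) ∨ ¬¬(d ∧ a) ∨ ¬e   (De Morgan)
≡ (¬d ∧ ¬a) ∨ (d ∧ a) ∨ ¬e   (double negation)
≡ (¬d ∨ d ∨ ¬e) ∧ (¬d ∨ a ∨ ¬e) ∧ (¬a ∨ d ∨ ¬e) ∧ (¬a ∨ a ∨ ¬e)   (distribute ∨ over ∧)
≡ (¬d ∨ a ∨ ¬e) ∧ (¬a ∨ d ∨ ¬e)   (simplify)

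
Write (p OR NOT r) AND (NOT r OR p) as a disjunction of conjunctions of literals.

p OR NOT r

(p OR NOT r) AND (NOT r OR p)
⇔ (p AND NOT r) OR (p AND p) OR (NOT r AND NOT r) OR (NOT r AND p)   (distribute AND over OR)
⇔ p OR NOT r   (simplify)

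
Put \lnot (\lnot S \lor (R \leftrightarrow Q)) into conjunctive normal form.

S \land (R \lor Q) \land (\lnot Q \lor \lnot R)

\lnot (\lnot S \lor (R \leftrightarrow Q))
⇔ \lnot (\lnot S \lor ((R \to Q) \land (Q \to R)))
⇔ \lnot (\lnot S \lor ((\lnot R \lor Q) \land (Q \to R)))
⇔ \lnot (\lnot S \lor ((\lnot R \lor Q) \land (\lnot Q \lor R)))
⇔ \lnot \lnot S \land \lnot ((\lnot R \lor Q) \land (\lnot Q \lor R))
⇔ S \land \lnot ((\lnot R \lor Q) \land (\lnot Q \lor R))
⇔ S \land (\lnot (\lnot R \lor Q) \lor \lnot (\lnot Q \lor R))
⇔ S \land ((\lnot \lnot R \land \lnot Q) \lor \lnot (\lnot Q \lor R))
⇔ S \land ((R \land \lnot Q) \lor \lnot (\lnot Q \lor R))
⇔ S \land ((R \land \lnot Q) \lor (\lnot \lnot Q \land \lnot R))
⇔ S \land ((R \land \lnot Q) \lor (Q \land \lnot R))
⇔ S \land (R \lor Q) \land (R \lor \lnot R) \land (\lnot Q \lor Q) \land (\lnot Q \lor \lnot R)
⇔ S \land (R \lor Q) \land (\lnot Q \lor \lnot R)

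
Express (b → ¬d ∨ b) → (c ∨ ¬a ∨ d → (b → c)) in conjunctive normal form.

(b → ¬d ∨ b) → (c ∨ ¬a ∨ d → (b → c))
⇔ ¬(b → ¬d ∨ b) ∨ (c ∨ ¬a ∨ d → (b → c))   (eliminate →)
⇔ ¬(¬b ∨ ¬d ∨ b) ∨ (c ∨ ¬a ∨ d → (b → c))   (eliminate →)
⇔ ¬(¬b ∨ ¬d ∨ b) ∨ ¬(c ∨ ¬a ∨ d) ∨ (b → c)   (eliminate →)
⇔ ¬(¬b ∨ ¬d ∨ b) ∨ ¬(c ∨ ¬a ∨ d) ∨ ¬b ∨ c   (eliminate →)
⇔ ¬¬b ∧ ¬¬d ∧ ¬b ∨ ¬(c ∨ ¬a ∨ d) ∨ ¬b ∨ c   (De Morgan)
⇔ b ∧ ¬¬d ∧ ¬b ∨ ¬(c ∨ ¬a ∨ d) ∨ ¬b ∨ c   (double negation)
⇔ b ∧ d ∧ ¬b ∨ ¬(c ∨ ¬a ∨ d) ∨ ¬b ∨ c   (double negation)
⇔ b ∧ d ∧ ¬b ∨ ¬c ∧ ¬¬a ∧ ¬d ∨ ¬b ∨ c   (De Morgan)
⇔ b ∧ d ∧ ¬b ∨ ¬c ∧ a ∧ ¬d ∨ ¬b ∨ c   (double negation)
⇔ (b ∨ ¬c ∨ ¬b ∨ c) ∧ (b ∨ a ∨ ¬b ∨ c) ∧ (b ∨ ¬d ∨ ¬b ∨ c) ∧ (d ∨ ¬c ∨ ¬b ∨ c) ∧ (d ∨ a ∨ ¬b ∨ c) ∧ (d ∨ ¬d ∨ ¬b ∨ c) ∧ (¬b ∨ ¬c ∨ ¬b ∨ c) ∧ (¬b ∨ a ∨ ¬b ∨ c) ∧ (¬b ∨ ¬d ∨ ¬b ∨ c)   (distribute ∨ over ∧)
⇔ (¬b ∨ a ∨ c) ∧ (¬b ∨ ¬d ∨ c)   (simplify)

(¬b ∨ a ∨ c) ∧ (¬b ∨ ¬d ∨ c)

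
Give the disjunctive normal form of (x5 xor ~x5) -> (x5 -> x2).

(x5 xor ~x5) -> (x5 -> x2)
≡ ~(x5 xor ~x5) | (x5 -> x2)   [eliminate ->]
≡ ~((x5 & ~~x5) | (~x5 & ~x5)) | (x5 -> x2)   [expand xor]
≡ ~((x5 & ~~x5) | (~x5 & ~x5)) | ~x5 | x2   [eliminate ->]
≡ (~(x5 & ~~x5) & ~(~x5 & ~x5)) | ~x5 | x2   [De Morgan]
≡ ((~x5 | ~~~x5) & ~(~x5 & ~x5)) | ~x5 | x2   [De Morgan]
≡ ((~x5 | ~x5) & ~(~x5 & ~x5)) | ~x5 | x2   [double negation]
≡ ((~x5 | ~x5) & (~~x5 | ~~x5)) | ~x5 | x2   [De Morgan]
≡ ((~x5 | ~x5) & (x5 | ~~x5)) | ~x5 | x2   [double negation]
≡ ((~x5 | ~x5) & (x5 | x5)) | ~x5 | x2   [double negation]
≡ (~x5 & x5) | (~x5 & x5) | (~x5 & x5) | (~x5 & x5) | ~x5 | x2   [distribute & over |]
≡ ~x5 | x2   [simplify]

~x5 | x2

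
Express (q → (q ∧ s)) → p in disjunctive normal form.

(q ∧ ¬s) ∨ p

(q → (q ∧ s)) → p
= ¬(q → (q ∧ s)) ∨ p   (eliminate →)
= ¬(¬q ∨ (q ∧ s)) ∨ p   (eliminate →)
= (¬¬q ∧ ¬(q ∧ s)) ∨ p   (De Morgan)
= (q ∧ ¬(q ∧ s)) ∨ p   (double negation)
= (q ∧ (¬q ∨ ¬s)) ∨ p   (De Morgan)
= (q ∧ ¬q) ∨ (q ∧ ¬s) ∨ p   (distribute ∧ over ∨)
= (q ∧ ¬s) ∨ p   (simplify)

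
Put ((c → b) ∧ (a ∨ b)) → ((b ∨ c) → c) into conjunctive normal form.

c ∨ ¬b

((c → b) ∧ (a ∨ b)) → ((b ∨ c) → c)
≡ ¬((c → b) ∧ (a ∨ b)) ∨ ((b ∨ c) → c)   — eliminate →
≡ ¬((¬c ∨ b) ∧ (a ∨ b)) ∨ ((b ∨ c) → c)   — eliminate →
≡ ¬((¬c ∨ b) ∧ (a ∨ b)) ∨ ¬(b ∨ c) ∨ c   — eliminate →
≡ ¬(¬c ∨ b) ∨ ¬(a ∨ b) ∨ ¬(b ∨ c) ∨ c   — De Morgan
≡ (¬¬c ∧ ¬b) ∨ ¬(a ∨ b) ∨ ¬(b ∨ c) ∨ c   — De Morgan
≡ (c ∧ ¬b) ∨ ¬(a ∨ b) ∨ ¬(b ∨ c) ∨ c   — double negation
≡ (c ∧ ¬b) ∨ (¬a ∧ ¬b) ∨ ¬(b ∨ c) ∨ c   — De Morgan
≡ (c ∧ ¬b) ∨ (¬a ∧ ¬b) ∨ (¬b ∧ ¬c) ∨ c   — De Morgan
≡ (c ∨ ¬a ∨ ¬b ∨ c) ∧ (c ∨ ¬a ∨ ¬c ∨ c) ∧ (c ∨ ¬b ∨ ¬b ∨ c) ∧ (c ∨ ¬b ∨ ¬c ∨ c) ∧ (¬b ∨ ¬a ∨ ¬b ∨ c) ∧ (¬b ∨ ¬a ∨ ¬c ∨ c) ∧ (¬b ∨ ¬b ∨ ¬b ∨ c) ∧ (¬b ∨ ¬b ∨ ¬c ∨ c)   — distribute ∨ over ∧
≡ c ∨ ¬b   — simplify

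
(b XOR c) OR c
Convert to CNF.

(b XOR c) OR c
≡ ((b OR c) AND NOT (b AND c)) OR c
≡ ((b OR c) AND (NOT b OR NOT c)) OR c
≡ (b OR c OR c) AND (NOT b OR NOT c OR c)
≡ b OR c

b OR c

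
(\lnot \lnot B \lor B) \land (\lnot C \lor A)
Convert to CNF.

B \land (\lnot C \lor A)

(\lnot \lnot B \lor B) \land (\lnot C \lor A)
≡ (B \lor B) \land (\lnot C \lor A)   [double negation]
≡ B \land (\lnot C \lor A)   [simplify]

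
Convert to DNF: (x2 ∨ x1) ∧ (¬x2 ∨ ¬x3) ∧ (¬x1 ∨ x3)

(x2 ∨ x1) ∧ (¬x2 ∨ ¬x3) ∧ (¬x1 ∨ x3)
⇔ (x2 ∧ ¬x2 ∧ ¬x1) ∨ (x2 ∧ ¬x2 ∧ x3) ∨ (x2 ∧ ¬x3 ∧ ¬x1) ∨ (x2 ∧ ¬x3 ∧ x3) ∨ (x1 ∧ ¬x2 ∧ ¬x1) ∨ (x1 ∧ ¬x2 ∧ x3) ∨ (x1 ∧ ¬x3 ∧ ¬x1) ∨ (x1 ∧ ¬x3 ∧ x3)
⇔ (x2 ∧ ¬x3 ∧ ¬x1) ∨ (x1 ∧ ¬x2 ∧ x3)

(x2 ∧ ¬x3 ∧ ¬x1) ∨ (x1 ∧ ¬x2 ∧ x3)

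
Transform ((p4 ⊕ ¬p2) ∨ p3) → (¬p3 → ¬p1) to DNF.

((p4 ⊕ ¬p2) ∨ p3) → (¬p3 → ¬p1)
= ¬((p4 ⊕ ¬p2) ∨ p3) ∨ (¬p3 → ¬p1)   [eliminate →]
= ¬((p4 ∧ ¬¬p2) ∨ (¬p4 ∧ ¬p2) ∨ p3) ∨ (¬p3 → ¬p1)   [expand ⊕]
= ¬((p4 ∧ ¬¬p2) ∨ (¬p4 ∧ ¬p2) ∨ p3) ∨ ¬¬p3 ∨ ¬p1   [eliminate →]
= (¬(p4 ∧ ¬¬p2) ∧ ¬(¬p4 ∧ ¬p2) ∧ ¬p3) ∨ ¬¬p3 ∨ ¬p1   [De Morgan]
= ((¬p4 ∨ ¬¬¬p2) ∧ ¬(¬p4 ∧ ¬p2) ∧ ¬p3) ∨ ¬¬p3 ∨ ¬p1   [De Morgan]
= ((¬p4 ∨ ¬p2) ∧ ¬(¬p4 ∧ ¬p2) ∧ ¬p3) ∨ ¬¬p3 ∨ ¬p1   [double negation]
= ((¬p4 ∨ ¬p2) ∧ (¬¬p4 ∨ ¬¬p2) ∧ ¬p3) ∨ ¬¬p3 ∨ ¬p1   [De Morgan]
= ((¬p4 ∨ ¬p2) ∧ (p4 ∨ ¬¬p2) ∧ ¬p3) ∨ ¬¬p3 ∨ ¬p1   [double negation]
= ((¬p4 ∨ ¬p2) ∧ (p4 ∨ p2) ∧ ¬p3) ∨ ¬¬p3 ∨ ¬p1   [double negation]
= ((¬p4 ∨ ¬p2) ∧ (p4 ∨ p2) ∧ ¬p3) ∨ p3 ∨ ¬p1   [double negation]
= (¬p4 ∧ p4 ∧ ¬p3) ∨ (¬p4 ∧ p2 ∧ ¬p3) ∨ (¬p2 ∧ p4 ∧ ¬p3) ∨ (¬p2 ∧ p2 ∧ ¬p3) ∨ p3 ∨ ¬p1   [distribute ∧ over ∨]
= (¬p4 ∧ p2 ∧ ¬p3) ∨ (¬p2 ∧ p4 ∧ ¬p3) ∨ p3 ∨ ¬p1   [simplify]

(¬p4 ∧ p2 ∧ ¬p3) ∨ (¬p2 ∧ p4 ∧ ¬p3) ∨ p3 ∨ ¬p1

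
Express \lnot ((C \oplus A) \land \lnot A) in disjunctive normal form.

(\lnot C \land \lnot A) \lor A

\lnot ((C \oplus A) \land \lnot A)
⇔ \lnot (((C \land \lnot A) \lor (\lnot C \land A)) \land \lnot A)   (expand \oplus)
⇔ \lnot ((C \land \lnot A) \lor (\lnot C \land A)) \lor \lnot \lnot A   (De Morgan)
⇔ (\lnot (C \land \lnot A) \land \lnot (\lnot C \land A)) \lor \lnot \lnot A   (De Morgan)
⇔ ((\lnot C \lor \lnot \lnot A) \land \lnot (\lnot C \land A)) \lor \lnot \lnot A   (De Morgan)
⇔ ((\lnot C \lor A) \land \lnot (\lnot C \land A)) \lor \lnot \lnot A   (double negation)
⇔ ((\lnot C \lor A) \land (\lnot \lnot C \lor \lnot A)) \lor \lnot \lnot A   (De Morgan)
⇔ ((\lnot C \lor A) \land (C \lor \lnot A)) \lor \lnot \lnot A   (double negation)
⇔ ((\lnot C \lor A) \land (C \lor \lnot A)) \lor A   (double negation)
⇔ (\lnot C \land C) \lor (\lnot C \land \lnot A) \lor (A \land C) \lor (A \land \lnot A) \lor A   (distribute \land over \lor)
⇔ (\lnot C \land \lnot A) \lor A   (simplify)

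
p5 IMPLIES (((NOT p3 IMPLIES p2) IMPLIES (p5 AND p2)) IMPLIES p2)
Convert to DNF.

NOT p5 OR (p3 AND NOT p2) OR p2

p5 IMPLIES (((NOT p3 IMPLIES p2) IMPLIES (p5 AND p2)) IMPLIES p2)
≡ NOT p5 OR (((NOT p3 IMPLIES p2) IMPLIES (p5 AND p2)) IMPLIES p2)   [eliminate IMPLIES]
≡ NOT p5 OR NOT ((NOT p3 IMPLIES p2) IMPLIES (p5 AND p2)) OR p2   [eliminate IMPLIES]
≡ NOT p5 OR NOT (NOT (NOT p3 IMPLIES p2) OR (p5 AND p2)) OR p2   [eliminate IMPLIES]
≡ NOT p5 OR NOT (NOT (NOT NOT p3 OR p2) OR (p5 AND p2)) OR p2   [eliminate IMPLIES]
≡ NOT p5 OR (NOT NOT (NOT NOT p3 OR p2) AND NOT (p5 AND p2)) OR p2   [De Morgan]
≡ NOT p5 OR ((NOT NOT p3 OR p2) AND NOT (p5 AND p2)) OR p2   [double negation]
≡ NOT p5 OR ((p3 OR p2) AND NOT (p5 AND p2)) OR p2   [double negation]
≡ NOT p5 OR ((p3 OR p2) AND (NOT p5 OR NOT p2)) OR p2   [De Morgan]
≡ NOT p5 OR (p3 AND NOT p5) OR (p3 AND NOT p2) OR (p2 AND NOT p5) OR (p2 AND NOT p2) OR p2   [distribute AND over OR]
≡ NOT p5 OR (p3 AND NOT p2) OR p2   [simplify]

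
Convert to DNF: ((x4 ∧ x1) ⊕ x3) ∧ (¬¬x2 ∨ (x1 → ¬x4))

((x4 ∧ x1) ⊕ x3) ∧ (¬¬x2 ∨ (x1 → ¬x4))
≡ ((x4 ∧ x1 ∧ ¬x3) ∨ (¬(x4 ∧ x1) ∧ x3)) ∧ (¬¬x2 ∨ (x1 → ¬x4))   [expand ⊕]
≡ ((x4 ∧ x1 ∧ ¬x3) ∨ (¬(x4 ∧ x1) ∧ x3)) ∧ (¬¬x2 ∨ ¬x1 ∨ ¬x4)   [eliminate →]
≡ ((x4 ∧ x1 ∧ ¬x3) ∨ ((¬x4 ∨ ¬x1) ∧ x3)) ∧ (¬¬x2 ∨ ¬x1 ∨ ¬x4)   [De Morgan]
≡ ((x4 ∧ x1 ∧ ¬x3) ∨ ((¬x4 ∨ ¬x1) ∧ x3)) ∧ (x2 ∨ ¬x1 ∨ ¬x4)   [double negation]
≡ (x4 ∧ x1 ∧ ¬x3 ∧ x2) ∨ (x4 ∧ x1 ∧ ¬x3 ∧ ¬x1) ∨ (x4 ∧ x1 ∧ ¬x3 ∧ ¬x4) ∨ (¬x4 ∧ x3 ∧ x2) ∨ (¬x4 ∧ x3 ∧ ¬x1) ∨ (¬x4 ∧ x3 ∧ ¬x4) ∨ (¬x1 ∧ x3 ∧ x2) ∨ (¬x1 ∧ x3 ∧ ¬x1) ∨ (¬x1 ∧ x3 ∧ ¬x4)   [distribute ∧ over ∨]
≡ (x4 ∧ x1 ∧ ¬x3 ∧ x2) ∨ (¬x4 ∧ x3) ∨ (¬x1 ∧ x3)   [simplify]

(x4 ∧ x1 ∧ ¬x3 ∧ x2) ∨ (¬x4 ∧ x3) ∨ (¬x1 ∧ x3)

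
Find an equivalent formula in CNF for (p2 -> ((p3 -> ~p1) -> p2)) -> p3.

(p2 -> ((p3 -> ~p1) -> p2)) -> p3
⇔ ~(p2 -> ((p3 -> ~p1) -> p2)) | p3   — eliminate ->
⇔ ~(~p2 | ((p3 -> ~p1) -> p2)) | p3   — eliminate ->
⇔ ~(~p2 | ~(p3 -> ~p1) | p2) | p3   — eliminate ->
⇔ ~(~p2 | ~(~p3 | ~p1) | p2) | p3   — eliminate ->
⇔ (~~p2 & ~~(~p3 | ~p1) & ~p2) | p3   — De Morgan
⇔ (p2 & ~~(~p3 | ~p1) & ~p2) | p3   — double negation
⇔ (p2 & (~p3 | ~p1) & ~p2) | p3   — double negation
⇔ (p2 | p3) & (~p3 | ~p1 | p3) & (~p2 | p3)   — distribute | over &
⇔ (p2 | p3) & (~p2 | p3)   — simplify

(p2 | p3) & (~p2 | p3)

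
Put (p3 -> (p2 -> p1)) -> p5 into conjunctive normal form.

(p3 | p5) & (p2 | p5) & (~p1 | p5)

(p3 -> (p2 -> p1)) -> p5
⇔ ~(p3 -> (p2 -> p1)) | p5
⇔ ~(~p3 | (p2 -> p1)) | p5
⇔ ~(~p3 | ~p2 | p1) | p5
⇔ (~~p3 & ~~p2 & ~p1) | p5
⇔ (p3 & ~~p2 & ~p1) | p5
⇔ (p3 & p2 & ~p1) | p5
⇔ (p3 | p5) & (p2 | p5) & (~p1 | p5)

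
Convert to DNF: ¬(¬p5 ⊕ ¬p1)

(p5 ∧ p1) ∨ (¬p1 ∧ ¬p5)

¬(¬p5 ⊕ ¬p1)
≡ ¬((¬p5 ∧ ¬¬p1) ∨ (¬¬p5 ∧ ¬p1))   [expand ⊕]
≡ ¬(¬p5 ∧ ¬¬p1) ∧ ¬(¬¬p5 ∧ ¬p1)   [De Morgan]
≡ (¬¬p5 ∨ ¬¬¬p1) ∧ ¬(¬¬p5 ∧ ¬p1)   [De Morgan]
≡ (p5 ∨ ¬¬¬p1) ∧ ¬(¬¬p5 ∧ ¬p1)   [double negation]
≡ (p5 ∨ ¬p1) ∧ ¬(¬¬p5 ∧ ¬p1)   [double negation]
≡ (p5 ∨ ¬p1) ∧ (¬¬¬p5 ∨ ¬¬p1)   [De Morgan]
≡ (p5 ∨ ¬p1) ∧ (¬p5 ∨ ¬¬p1)   [double negation]
≡ (p5 ∨ ¬p1) ∧ (¬p5 ∨ p1)   [double negation]
≡ (p5 ∧ ¬p5) ∨ (p5 ∧ p1) ∨ (¬p1 ∧ ¬p5) ∨ (¬p1 ∧ p1)   [distribute ∧ over ∨]
≡ (p5 ∧ p1) ∨ (¬p1 ∧ ¬p5)   [simplify]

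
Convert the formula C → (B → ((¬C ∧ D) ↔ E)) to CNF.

¬C ∨ ¬B ∨ ¬E

C → (B → ((¬C ∧ D) ↔ E))
⇔ ¬C ∨ (B → ((¬C ∧ D) ↔ E))   [eliminate →]
⇔ ¬C ∨ ¬B ∨ ((¬C ∧ D) ↔ E)   [eliminate →]
⇔ ¬C ∨ ¬B ∨ (((¬C ∧ D) → E) ∧ (E → (¬C ∧ D)))   [eliminate ↔]
⇔ ¬C ∨ ¬B ∨ ((¬(¬C ∧ D) ∨ E) ∧ (E → (¬C ∧ D)))   [eliminate →]
⇔ ¬C ∨ ¬B ∨ ((¬(¬C ∧ D) ∨ E) ∧ (¬E ∨ (¬C ∧ D)))   [eliminate →]
⇔ ¬C ∨ ¬B ∨ ((¬¬C ∨ ¬D ∨ E) ∧ (¬E ∨ (¬C ∧ D)))   [De Morgan]
⇔ ¬C ∨ ¬B ∨ ((C ∨ ¬D ∨ E) ∧ (¬E ∨ (¬C ∧ D)))   [double negation]
⇔ (¬C ∨ ¬B ∨ C ∨ ¬D ∨ E) ∧ (¬C ∨ ¬B ∨ ¬E ∨ ¬C) ∧ (¬C ∨ ¬B ∨ ¬E ∨ D)   [distribute ∨ over ∧]
⇔ ¬C ∨ ¬B ∨ ¬E   [simplify]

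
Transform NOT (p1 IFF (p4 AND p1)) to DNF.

p1 AND NOT p4

NOT (p1 IFF (p4 AND p1))
= NOT ((p1 IMPLIES (p4 AND p1)) AND ((p4 AND p1) IMPLIES p1))   [eliminate IFF]
= NOT ((NOT p1 OR (p4 AND p1)) AND ((p4 AND p1) IMPLIES p1))   [eliminate IMPLIES]
= NOT ((NOT p1 OR (p4 AND p1)) AND (NOT (p4 AND p1) OR p1))   [eliminate IMPLIES]
= NOT (NOT p1 OR (p4 AND p1)) OR NOT (NOT (p4 AND p1) OR p1)   [De Morgan]
= (NOT NOT p1 AND NOT (p4 AND p1)) OR NOT (NOT (p4 AND p1) OR p1)   [De Morgan]
= (p1 AND NOT (p4 AND p1)) OR NOT (NOT (p4 AND p1) OR p1)   [double negation]
= (p1 AND (NOT p4 OR NOT p1)) OR NOT (NOT (p4 AND p1) OR p1)   [De Morgan]
= (p1 AND (NOT p4 OR NOT p1)) OR (NOT NOT (p4 AND p1) AND NOT p1)   [De Morgan]
= (p1 AND (NOT p4 OR NOT p1)) OR (p4 AND p1 AND NOT p1)   [double negation]
= (p1 AND NOT p4) OR (p1 AND NOT p1) OR (p4 AND p1 AND NOT p1)   [distribute AND over OR]
= p1 AND NOT p4   [simplify]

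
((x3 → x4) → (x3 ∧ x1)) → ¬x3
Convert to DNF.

((x3 → x4) → (x3 ∧ x1)) → ¬x3
≡ ¬((x3 → x4) → (x3 ∧ x1)) ∨ ¬x3
≡ ¬(¬(x3 → x4) ∨ (x3 ∧ x1)) ∨ ¬x3
≡ ¬(¬(¬x3 ∨ x4) ∨ (x3 ∧ x1)) ∨ ¬x3
≡ (¬¬(¬x3 ∨ x4) ∧ ¬(x3 ∧ x1)) ∨ ¬x3
≡ ((¬x3 ∨ x4) ∧ ¬(x3 ∧ x1)) ∨ ¬x3
≡ ((¬x3 ∨ x4) ∧ (¬x3 ∨ ¬x1)) ∨ ¬x3
≡ (¬x3 ∧ ¬x3) ∨ (¬x3 ∧ ¬x1) ∨ (x4 ∧ ¬x3) ∨ (x4 ∧ ¬x1) ∨ ¬x3
≡ ¬x3 ∨ (x4 ∧ ¬x1)

¬x3 ∨ (x4 ∧ ¬x1)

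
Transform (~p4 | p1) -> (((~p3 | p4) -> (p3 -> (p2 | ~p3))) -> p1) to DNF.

(p4 & ~p1) | (p4 & p3 & ~p2) | p1

(~p4 | p1) -> (((~p3 | p4) -> (p3 -> (p2 | ~p3))) -> p1)
= ~(~p4 | p1) | (((~p3 | p4) -> (p3 -> (p2 | ~p3))) -> p1)   — eliminate ->
= ~(~p4 | p1) | ~((~p3 | p4) -> (p3 -> (p2 | ~p3))) | p1   — eliminate ->
= ~(~p4 | p1) | ~(~(~p3 | p4) | (p3 -> (p2 | ~p3))) | p1   — eliminate ->
= ~(~p4 | p1) | ~(~(~p3 | p4) | ~p3 | p2 | ~p3) | p1   — eliminate ->
= (~~p4 & ~p1) | ~(~(~p3 | p4) | ~p3 | p2 | ~p3) | p1   — De Morgan
= (p4 & ~p1) | ~(~(~p3 | p4) | ~p3 | p2 | ~p3) | p1   — double negation
= (p4 & ~p1) | (~~(~p3 | p4) & ~~p3 & ~p2 & ~~p3) | p1   — De Morgan
= (p4 & ~p1) | ((~p3 | p4) & ~~p3 & ~p2 & ~~p3) | p1   — double negation
= (p4 & ~p1) | ((~p3 | p4) & p3 & ~p2 & ~~p3) | p1   — double negation
= (p4 & ~p1) | ((~p3 | p4) & p3 & ~p2 & p3) | p1   — double negation
= (p4 & ~p1) | (~p3 & p3 & ~p2 & p3) | (p4 & p3 & ~p2 & p3) | p1   — distribute & over |
= (p4 & ~p1) | (p4 & p3 & ~p2) | p1   — simplify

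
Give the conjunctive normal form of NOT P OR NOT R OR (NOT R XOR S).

NOT P OR NOT R OR S

NOT P OR NOT R OR (NOT R XOR S)
≡ NOT P OR NOT R OR ((NOT R OR S) AND NOT (NOT R AND S))   [expand XOR]
≡ NOT P OR NOT R OR ((NOT R OR S) AND (NOT NOT R OR NOT S))   [De Morgan]
≡ NOT P OR NOT R OR ((NOT R OR S) AND (R OR NOT S))   [double negation]
≡ (NOT P OR NOT R OR NOT R OR S) AND (NOT P OR NOT R OR R OR NOT S)   [distribute OR over AND]
≡ NOT P OR NOT R OR S   [simplify]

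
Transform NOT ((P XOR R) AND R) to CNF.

NOT R OR P

NOT ((P XOR R) AND R)
≡ NOT ((P OR R) AND NOT (P AND R) AND R)   — expand XOR
≡ NOT (P OR R) OR NOT NOT (P AND R) OR NOT R   — De Morgan
≡ (NOT P AND NOT R) OR NOT NOT (P AND R) OR NOT R   — De Morgan
≡ (NOT P AND NOT R) OR (P AND R) OR NOT R   — double negation
≡ (NOT P OR P OR NOT R) AND (NOT P OR R OR NOT R) AND (NOT R OR P OR NOT R) AND (NOT R OR R OR NOT R)   — distribute OR over AND
≡ NOT R OR P   — simplify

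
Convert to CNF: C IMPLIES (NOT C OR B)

C IMPLIES (NOT C OR B)
≡ NOT C OR NOT C OR B   (eliminate IMPLIES)
≡ NOT C OR B   (simplify)

NOT C OR B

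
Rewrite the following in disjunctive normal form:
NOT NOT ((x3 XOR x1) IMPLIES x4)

NOT NOT ((x3 XOR x1) IMPLIES x4)
= NOT NOT (NOT (x3 XOR x1) OR x4)   [eliminate IMPLIES]
= NOT NOT (NOT ((x3 AND NOT x1) OR (NOT x3 AND x1)) OR x4)   [expand XOR]
= NOT ((x3 AND NOT x1) OR (NOT x3 AND x1)) OR x4   [double negation]
= (NOT (x3 AND NOT x1) AND NOT (NOT x3 AND x1)) OR x4   [De Morgan]
= ((NOT x3 OR NOT NOT x1) AND NOT (NOT x3 AND x1)) OR x4   [De Morgan]
= ((NOT x3 OR x1) AND NOT (NOT x3 AND x1)) OR x4   [double negation]
= ((NOT x3 OR x1) AND (NOT NOT x3 OR NOT x1)) OR x4   [De Morgan]
= ((NOT x3 OR x1) AND (x3 OR NOT x1)) OR x4   [double negation]
= (NOT x3 AND x3) OR (NOT x3 AND NOT x1) OR (x1 AND x3) OR (x1 AND NOT x1) OR x4   [distribute AND over OR]
= (NOT x3 AND NOT x1) OR (x1 AND x3) OR x4   [simplify]

(NOT x3 AND NOT x1) OR (x1 AND x3) OR x4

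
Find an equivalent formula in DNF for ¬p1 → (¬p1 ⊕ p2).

¬p1 → (¬p1 ⊕ p2)
≡ ¬¬p1 ∨ (¬p1 ⊕ p2)   [eliminate →]
≡ ¬¬p1 ∨ (¬p1 ∧ ¬p2) ∨ (¬¬p1 ∧ p2)   [expand ⊕]
≡ p1 ∨ (¬p1 ∧ ¬p2) ∨ (¬¬p1 ∧ p2)   [double negation]
≡ p1 ∨ (¬p1 ∧ ¬p2) ∨ (p1 ∧ p2)   [double negation]
≡ p1 ∨ (¬p1 ∧ ¬p2)   [simplify]

p1 ∨ (¬p1 ∧ ¬p2)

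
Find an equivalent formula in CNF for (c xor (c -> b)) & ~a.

(c xor (c -> b)) & ~a
⇔ (c | (c -> b)) & ~(c & (c -> b)) & ~a   — expand xor
⇔ (c | ~c | b) & ~(c & (c -> b)) & ~a   — eliminate ->
⇔ (c | ~c | b) & ~(c & (~c | b)) & ~a   — eliminate ->
⇔ (c | ~c | b) & (~c | ~(~c | b)) & ~a   — De Morgan
⇔ (c | ~c | b) & (~c | (~~c & ~b)) & ~a   — De Morgan
⇔ (c | ~c | b) & (~c | (c & ~b)) & ~a   — double negation
⇔ (c | ~c | b) & (~c | c) & (~c | ~b) & ~a   — distribute | over &
⇔ (~c | ~b) & ~a   — simplify

(~c | ~b) & ~a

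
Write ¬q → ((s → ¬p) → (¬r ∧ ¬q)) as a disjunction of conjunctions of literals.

q ∨ (s ∧ p) ∨ (¬r ∧ ¬q)

¬q → ((s → ¬p) → (¬r ∧ ¬q))
= ¬¬q ∨ ((s → ¬p) → (¬r ∧ ¬q))   [eliminate →]
= ¬¬q ∨ ¬(s → ¬p) ∨ (¬r ∧ ¬q)   [eliminate →]
= ¬¬q ∨ ¬(¬s ∨ ¬p) ∨ (¬r ∧ ¬q)   [eliminate →]
= q ∨ ¬(¬s ∨ ¬p) ∨ (¬r ∧ ¬q)   [double negation]
= q ∨ (¬¬s ∧ ¬¬p) ∨ (¬r ∧ ¬q)   [De Morgan]
= q ∨ (s ∧ ¬¬p) ∨ (¬r ∧ ¬q)   [double negation]
= q ∨ (s ∧ p) ∨ (¬r ∧ ¬q)   [double negation]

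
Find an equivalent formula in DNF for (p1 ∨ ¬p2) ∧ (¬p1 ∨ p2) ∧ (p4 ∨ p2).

(p1 ∨ ¬p2) ∧ (¬p1 ∨ p2) ∧ (p4 ∨ p2)
= (p1 ∧ ¬p1 ∧ p4) ∨ (p1 ∧ ¬p1 ∧ p2) ∨ (p1 ∧ p2 ∧ p4) ∨ (p1 ∧ p2 ∧ p2) ∨ (¬p2 ∧ ¬p1 ∧ p4) ∨ (¬p2 ∧ ¬p1 ∧ p2) ∨ (¬p2 ∧ p2 ∧ p4) ∨ (¬p2 ∧ p2 ∧ p2)   [distribute ∧ over ∨]
= (p1 ∧ p2) ∨ (¬p2 ∧ ¬p1 ∧ p4)   [simplify]

(p1 ∧ p2) ∨ (¬p2 ∧ ¬p1 ∧ p4)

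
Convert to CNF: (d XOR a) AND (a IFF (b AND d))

(d XOR a) AND (a IFF (b AND d))
≡ (d OR a) AND NOT (d AND a) AND (a IFF (b AND d))   [expand XOR]
≡ (d OR a) AND NOT (d AND a) AND (a IMPLIES (b AND d)) AND ((b AND d) IMPLIES a)   [eliminate IFF]
≡ (d OR a) AND NOT (d AND a) AND (NOT a OR (b AND d)) AND ((b AND d) IMPLIES a)   [eliminate IMPLIES]
≡ (d OR a) AND NOT (d AND a) AND (NOT a OR (b AND d)) AND (NOT (b AND d) OR a)   [eliminate IMPLIES]
≡ (d OR a) AND (NOT d OR NOT a) AND (NOT a OR (b AND d)) AND (NOT (b AND d) OR a)   [De Morgan]
≡ (d OR a) AND (NOT d OR NOT a) AND (NOT a OR (b AND d)) AND (NOT b OR NOT d OR a)   [De Morgan]
≡ (d OR a) AND (NOT d OR NOT a) AND (NOT a OR b) AND (NOT a OR d) AND (NOT b OR NOT d OR a)   [distribute OR over AND]

(d OR a) AND (NOT d OR NOT a) AND (NOT a OR b) AND (NOT a OR d) AND (NOT b OR NOT d OR a)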